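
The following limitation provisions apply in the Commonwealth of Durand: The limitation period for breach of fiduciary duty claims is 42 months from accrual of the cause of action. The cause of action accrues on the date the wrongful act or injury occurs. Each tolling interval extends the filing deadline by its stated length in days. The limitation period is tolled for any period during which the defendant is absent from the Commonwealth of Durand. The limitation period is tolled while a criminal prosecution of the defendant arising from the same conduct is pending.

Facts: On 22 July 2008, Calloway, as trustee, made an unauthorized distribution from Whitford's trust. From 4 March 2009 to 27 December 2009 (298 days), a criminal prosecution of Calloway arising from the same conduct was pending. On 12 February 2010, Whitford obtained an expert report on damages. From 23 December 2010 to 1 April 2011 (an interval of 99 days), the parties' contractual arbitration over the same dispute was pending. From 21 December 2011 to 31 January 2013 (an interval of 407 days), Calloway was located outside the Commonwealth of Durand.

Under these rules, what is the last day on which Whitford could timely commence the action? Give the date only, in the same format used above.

The cause of action accrued on 22 July 2008, the date of the act.
42 months from 22 July 2008 is 22 January 2012.
The pending criminal prosecution from 4 March 2009 to 27 December 2009 tolled the period for 298 days, extending the deadline to 15 November 2012.
The defendant's absence from the jurisdiction from 21 December 2011 to 31 January 2013 tolled the period for 407 days, extending the deadline to 27 December 2013.
No stated provision tolls the period for a pending arbitration, so the interval from 23 December 2010 to 1 April 2011 has no effect on the deadline.
None of the other events listed affects the running of the period under the stated rules.

27 December 2013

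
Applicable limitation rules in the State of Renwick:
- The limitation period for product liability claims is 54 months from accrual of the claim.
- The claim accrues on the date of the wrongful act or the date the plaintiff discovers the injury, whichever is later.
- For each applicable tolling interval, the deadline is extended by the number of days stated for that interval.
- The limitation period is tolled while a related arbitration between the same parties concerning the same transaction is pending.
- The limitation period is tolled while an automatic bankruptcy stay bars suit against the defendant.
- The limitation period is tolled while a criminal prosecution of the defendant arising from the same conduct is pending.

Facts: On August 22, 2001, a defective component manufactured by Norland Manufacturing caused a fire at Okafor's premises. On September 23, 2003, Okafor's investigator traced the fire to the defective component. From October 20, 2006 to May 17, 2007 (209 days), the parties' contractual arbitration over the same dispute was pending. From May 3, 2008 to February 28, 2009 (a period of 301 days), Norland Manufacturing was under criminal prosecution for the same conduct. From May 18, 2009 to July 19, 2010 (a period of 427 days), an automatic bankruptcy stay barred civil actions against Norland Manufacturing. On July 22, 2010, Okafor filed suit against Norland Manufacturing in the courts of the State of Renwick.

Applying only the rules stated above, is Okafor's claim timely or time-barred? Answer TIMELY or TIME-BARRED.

Taking the later of the act (August 22, 2001) and discovery (September 23, 2003), the claim accrued on September 23, 2003.
The untolled deadline — 54 months after September 23, 2003 — is March 23, 2008.
The period was tolled for 209 days by the pending related arbitration (October 20, 2006 to May 17, 2007), pushing the deadline to October 18, 2008.
The pending criminal prosecution from May 3, 2008 to February 28, 2009 tolled the period for 301 days, extending the deadline to August 15, 2009.
The automatic bankruptcy stay from May 18, 2009 to July 19, 2010 tolled the period for 427 days, extending the deadline to October 16, 2010.
Filing on July 22, 2010 beat the October 16, 2010 deadline — the action is timely.

TIMELY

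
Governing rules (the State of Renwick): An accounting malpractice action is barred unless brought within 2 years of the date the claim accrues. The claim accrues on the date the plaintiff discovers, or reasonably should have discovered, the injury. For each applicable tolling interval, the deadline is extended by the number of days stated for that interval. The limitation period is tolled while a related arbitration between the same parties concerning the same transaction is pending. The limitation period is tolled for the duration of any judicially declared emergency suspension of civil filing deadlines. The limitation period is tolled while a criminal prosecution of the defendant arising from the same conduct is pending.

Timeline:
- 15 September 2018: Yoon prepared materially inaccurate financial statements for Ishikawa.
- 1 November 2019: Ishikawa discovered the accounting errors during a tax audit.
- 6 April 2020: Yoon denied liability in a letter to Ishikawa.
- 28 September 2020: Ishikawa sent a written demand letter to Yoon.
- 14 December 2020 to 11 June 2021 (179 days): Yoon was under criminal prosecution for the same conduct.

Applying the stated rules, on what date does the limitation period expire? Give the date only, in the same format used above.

The claim did not accrue until Ishikawa discovered the injury on 1 November 2019; the 15 September 2018 act date does not start the clock under the stated rule.
The untolled deadline — 2 years after 1 November 2019 — is 1 November 2021.
The period was tolled for 179 days by the pending criminal prosecution (14 December 2020 to 11 June 2021), pushing the deadline to 29 April 2022.
Nothing else in the chronology tolls or restarts the period.

29 April 2022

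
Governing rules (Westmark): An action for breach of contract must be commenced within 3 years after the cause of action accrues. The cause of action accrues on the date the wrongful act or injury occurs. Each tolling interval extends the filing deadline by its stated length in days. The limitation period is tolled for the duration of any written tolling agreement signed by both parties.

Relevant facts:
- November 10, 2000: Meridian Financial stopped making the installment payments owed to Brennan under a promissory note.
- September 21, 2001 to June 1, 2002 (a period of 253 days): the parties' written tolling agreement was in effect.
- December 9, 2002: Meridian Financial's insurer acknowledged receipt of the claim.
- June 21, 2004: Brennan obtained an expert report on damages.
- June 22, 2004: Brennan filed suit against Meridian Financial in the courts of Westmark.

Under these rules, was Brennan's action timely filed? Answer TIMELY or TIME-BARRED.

TIMELY

The limitation period began to run on November 10, 2000.
Adding the 3 years base period to November 10, 2000 gives a deadline of November 10, 2003, before any tolling.
The period was tolled for 253 days by the written tolling agreement (September 21, 2001 to June 1, 2002), pushing the deadline to July 20, 2004.
The other events in the timeline have no effect on the limitation period under the stated rules.
The June 22, 2004 filing precedes the July 20, 2004 deadline; the claim is timely.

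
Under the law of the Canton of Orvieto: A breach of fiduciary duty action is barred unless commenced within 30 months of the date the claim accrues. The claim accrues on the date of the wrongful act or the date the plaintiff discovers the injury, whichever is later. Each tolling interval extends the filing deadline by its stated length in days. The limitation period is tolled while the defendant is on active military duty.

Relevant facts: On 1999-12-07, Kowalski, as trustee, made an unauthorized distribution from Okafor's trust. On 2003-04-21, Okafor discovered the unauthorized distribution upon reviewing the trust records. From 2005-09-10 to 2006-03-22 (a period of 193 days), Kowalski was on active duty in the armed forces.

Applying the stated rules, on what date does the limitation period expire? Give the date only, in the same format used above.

2006-05-02

Because discovery on 2003-04-21 post-dates the 1999-12-07 act, accrual under the later-of rule falls on 2003-04-21.
The untolled deadline — 30 months after 2003-04-21 — is 2005-10-21.
Because the defendant's active military service ran from 2005-09-10 to 2006-03-22, the deadline is extended by 193 days to 2006-05-02.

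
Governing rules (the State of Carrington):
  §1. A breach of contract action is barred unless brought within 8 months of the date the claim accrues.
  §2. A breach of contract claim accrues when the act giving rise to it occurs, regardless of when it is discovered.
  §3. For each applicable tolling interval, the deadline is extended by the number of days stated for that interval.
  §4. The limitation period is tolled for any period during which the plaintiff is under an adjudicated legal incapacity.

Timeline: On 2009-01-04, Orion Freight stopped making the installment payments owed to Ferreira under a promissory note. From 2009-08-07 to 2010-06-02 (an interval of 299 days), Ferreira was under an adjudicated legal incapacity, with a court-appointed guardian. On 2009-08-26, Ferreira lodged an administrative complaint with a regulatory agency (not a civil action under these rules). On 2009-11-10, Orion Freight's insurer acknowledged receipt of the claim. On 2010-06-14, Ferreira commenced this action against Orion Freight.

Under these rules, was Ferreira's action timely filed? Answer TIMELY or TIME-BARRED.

TIMELY

The limitation period began to run on 2009-01-04.
Adding the 8 months base period to 2009-01-04 gives a deadline of 2009-09-04, before any tolling.
Because the plaintiff's legal incapacity ran from 2009-08-07 to 2010-06-02, the deadline is extended by 299 days to 2010-06-30.
The other events in the timeline have no effect on the limitation period under the stated rules.
Filing on 2010-06-14 beat the 2010-06-30 deadline — the action is timely.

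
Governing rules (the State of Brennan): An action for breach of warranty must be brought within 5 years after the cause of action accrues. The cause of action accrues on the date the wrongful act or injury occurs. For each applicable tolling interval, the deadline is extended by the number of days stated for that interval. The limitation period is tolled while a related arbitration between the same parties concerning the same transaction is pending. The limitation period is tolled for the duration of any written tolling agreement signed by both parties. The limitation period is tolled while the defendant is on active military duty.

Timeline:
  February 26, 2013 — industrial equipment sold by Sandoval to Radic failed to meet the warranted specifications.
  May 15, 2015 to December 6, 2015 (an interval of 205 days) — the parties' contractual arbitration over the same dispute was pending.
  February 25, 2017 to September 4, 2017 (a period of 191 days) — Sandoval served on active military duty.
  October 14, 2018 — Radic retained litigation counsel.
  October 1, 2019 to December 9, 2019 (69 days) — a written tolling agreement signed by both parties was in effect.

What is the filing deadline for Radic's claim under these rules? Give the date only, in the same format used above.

March 29, 2019

The claim accrued on February 26, 2013, when the wrongful act occurred.
5 years from February 26, 2013 is February 26, 2018.
The period was tolled for 205 days by the pending related arbitration (May 15, 2015 to December 6, 2015), pushing the deadline to September 19, 2018.
The defendant's active military service from February 25, 2017 to September 4, 2017 tolled the period for 191 days, extending the deadline to March 29, 2019.
By the time the written tolling agreement began on October 1, 2019, the limitation period had already expired on March 29, 2019; that interval cannot revive it.
None of the other events listed affects the running of the period under the stated rules.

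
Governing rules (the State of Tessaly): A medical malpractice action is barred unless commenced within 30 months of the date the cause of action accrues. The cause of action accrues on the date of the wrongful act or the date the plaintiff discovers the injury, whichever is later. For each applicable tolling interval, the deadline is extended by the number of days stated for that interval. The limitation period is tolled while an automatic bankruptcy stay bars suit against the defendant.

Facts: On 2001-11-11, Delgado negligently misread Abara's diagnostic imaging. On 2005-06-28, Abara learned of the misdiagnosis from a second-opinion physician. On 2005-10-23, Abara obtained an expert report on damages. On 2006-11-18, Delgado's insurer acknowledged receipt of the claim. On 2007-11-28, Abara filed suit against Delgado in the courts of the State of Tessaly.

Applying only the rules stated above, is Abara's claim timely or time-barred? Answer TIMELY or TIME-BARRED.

The claim accrued on 2005-06-28 — the later of the 2001-11-11 act and the 2005-06-28 discovery.
The untolled deadline — 30 months after 2005-06-28 — is 2007-12-28.
None of the other events listed affects the running of the period under the stated rules.
Filing on 2007-11-28 beat the 2007-12-28 deadline — the action is timely.

TIMELY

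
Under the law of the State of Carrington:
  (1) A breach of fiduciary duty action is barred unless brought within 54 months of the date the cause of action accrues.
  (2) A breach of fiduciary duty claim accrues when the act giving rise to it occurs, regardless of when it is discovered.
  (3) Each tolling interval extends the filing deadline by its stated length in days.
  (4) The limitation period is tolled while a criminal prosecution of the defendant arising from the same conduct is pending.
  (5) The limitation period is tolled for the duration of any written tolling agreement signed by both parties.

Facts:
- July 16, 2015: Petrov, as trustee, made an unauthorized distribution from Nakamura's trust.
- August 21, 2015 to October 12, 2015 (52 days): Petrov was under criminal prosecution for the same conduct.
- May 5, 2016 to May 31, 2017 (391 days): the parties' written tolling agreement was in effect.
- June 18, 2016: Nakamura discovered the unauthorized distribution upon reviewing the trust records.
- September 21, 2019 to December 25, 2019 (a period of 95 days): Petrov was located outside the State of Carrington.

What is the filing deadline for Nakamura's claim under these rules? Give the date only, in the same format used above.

Because the rule ties accrual to occurrence, the claim accrued on July 16, 2015, not on the June 18, 2016 discovery date.
The untolled deadline — 54 months after July 16, 2015 — is January 16, 2020.
The pending criminal prosecution from August 21, 2015 to October 12, 2015 tolled the period for 52 days, extending the deadline to March 8, 2020.
The period was tolled for 391 days by the written tolling agreement (May 5, 2016 to May 31, 2017), pushing the deadline to April 3, 2021.
Although the defendant's absence ran from September 21, 2019 to December 25, 2019, the stated rules do not make that a tolling event, so it is disregarded.

April 3, 2021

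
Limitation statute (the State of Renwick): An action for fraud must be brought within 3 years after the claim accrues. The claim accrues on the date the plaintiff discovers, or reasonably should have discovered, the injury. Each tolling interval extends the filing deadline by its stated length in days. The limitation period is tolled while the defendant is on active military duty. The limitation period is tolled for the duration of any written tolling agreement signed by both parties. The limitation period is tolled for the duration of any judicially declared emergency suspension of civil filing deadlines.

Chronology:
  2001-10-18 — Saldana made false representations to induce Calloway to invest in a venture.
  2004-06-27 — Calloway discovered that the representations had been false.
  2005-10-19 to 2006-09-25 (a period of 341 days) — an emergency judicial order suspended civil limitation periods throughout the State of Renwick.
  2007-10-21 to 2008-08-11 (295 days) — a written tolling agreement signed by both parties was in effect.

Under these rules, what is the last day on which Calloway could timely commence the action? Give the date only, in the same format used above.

The claim did not accrue until Calloway discovered the injury on 2004-06-27; the 2001-10-18 act date does not start the clock under the stated rule.
Adding the 3 years base period to 2004-06-27 gives a deadline of 2007-06-27, before any tolling.
The period was tolled for 341 days by the emergency suspension of filing deadlines (2005-10-19 to 2006-09-25), pushing the deadline to 2008-06-02.
Because the written tolling agreement ran from 2007-10-21 to 2008-08-11, the deadline is extended by 295 days to 2009-03-24.

2009-03-24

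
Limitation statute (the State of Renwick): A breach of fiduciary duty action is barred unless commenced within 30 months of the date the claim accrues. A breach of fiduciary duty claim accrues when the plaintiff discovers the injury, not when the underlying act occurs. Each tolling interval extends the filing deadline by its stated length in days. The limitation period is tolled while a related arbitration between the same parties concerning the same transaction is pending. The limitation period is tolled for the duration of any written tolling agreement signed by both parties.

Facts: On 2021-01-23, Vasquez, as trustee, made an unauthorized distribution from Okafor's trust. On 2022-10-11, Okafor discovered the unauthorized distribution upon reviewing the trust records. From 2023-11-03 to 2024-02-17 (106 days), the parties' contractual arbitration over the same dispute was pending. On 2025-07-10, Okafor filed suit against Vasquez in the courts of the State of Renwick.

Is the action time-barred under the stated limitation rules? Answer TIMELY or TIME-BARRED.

The claim did not accrue until Okafor discovered the injury on 2022-10-11; the 2021-01-23 act date does not start the clock under the stated rule.
Adding the 30 months base period to 2022-10-11 gives a deadline of 2025-04-11, before any tolling.
The period was tolled for 106 days by the pending related arbitration (2023-11-03 to 2024-02-17), pushing the deadline to 2025-07-26.
The 2025-07-10 filing precedes the 2025-07-26 deadline; the claim is timely.

TIMELY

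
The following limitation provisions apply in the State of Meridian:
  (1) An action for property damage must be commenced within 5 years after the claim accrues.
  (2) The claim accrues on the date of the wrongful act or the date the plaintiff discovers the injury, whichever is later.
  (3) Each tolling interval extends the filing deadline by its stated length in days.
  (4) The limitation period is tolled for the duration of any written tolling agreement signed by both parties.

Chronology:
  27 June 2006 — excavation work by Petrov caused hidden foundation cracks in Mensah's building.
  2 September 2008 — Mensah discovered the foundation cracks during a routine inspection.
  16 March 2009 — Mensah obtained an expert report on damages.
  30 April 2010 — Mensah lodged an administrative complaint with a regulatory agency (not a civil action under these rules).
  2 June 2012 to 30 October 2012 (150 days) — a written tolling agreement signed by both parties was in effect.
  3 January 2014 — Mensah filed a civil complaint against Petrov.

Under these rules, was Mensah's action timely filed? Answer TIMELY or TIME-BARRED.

Because discovery on 2 September 2008 post-dates the 27 June 2006 act, accrual under the later-of rule falls on 2 September 2008.
5 years from 2 September 2008 is 2 September 2013.
Because the written tolling agreement ran from 2 June 2012 to 30 October 2012, the deadline is extended by 150 days to 30 January 2014.
None of the other events listed affects the running of the period under the stated rules.
Mensah filed on 3 January 2014, before the 30 January 2014 deadline, so the action is timely.

TIMELY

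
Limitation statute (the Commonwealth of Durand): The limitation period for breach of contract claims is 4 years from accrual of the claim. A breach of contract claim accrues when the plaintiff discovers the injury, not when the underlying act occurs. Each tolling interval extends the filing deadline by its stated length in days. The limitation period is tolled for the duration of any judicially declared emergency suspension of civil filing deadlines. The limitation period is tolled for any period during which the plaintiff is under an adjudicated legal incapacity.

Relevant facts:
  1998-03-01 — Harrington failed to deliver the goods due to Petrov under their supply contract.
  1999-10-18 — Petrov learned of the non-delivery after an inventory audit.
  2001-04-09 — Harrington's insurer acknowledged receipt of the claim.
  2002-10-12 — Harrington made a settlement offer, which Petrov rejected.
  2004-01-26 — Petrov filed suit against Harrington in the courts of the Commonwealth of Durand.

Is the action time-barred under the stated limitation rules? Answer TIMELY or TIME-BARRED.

TIME-BARRED

The claim did not accrue until Petrov discovered the injury on 1999-10-18; the 1998-03-01 act date does not start the clock under the stated rule.
Adding the 4 years base period to 1999-10-18 gives a deadline of 2003-10-18, before any tolling.
Nothing else in the chronology tolls or restarts the period.
The 2004-01-26 filing falls after the 2003-10-18 deadline; the claim is time-barred.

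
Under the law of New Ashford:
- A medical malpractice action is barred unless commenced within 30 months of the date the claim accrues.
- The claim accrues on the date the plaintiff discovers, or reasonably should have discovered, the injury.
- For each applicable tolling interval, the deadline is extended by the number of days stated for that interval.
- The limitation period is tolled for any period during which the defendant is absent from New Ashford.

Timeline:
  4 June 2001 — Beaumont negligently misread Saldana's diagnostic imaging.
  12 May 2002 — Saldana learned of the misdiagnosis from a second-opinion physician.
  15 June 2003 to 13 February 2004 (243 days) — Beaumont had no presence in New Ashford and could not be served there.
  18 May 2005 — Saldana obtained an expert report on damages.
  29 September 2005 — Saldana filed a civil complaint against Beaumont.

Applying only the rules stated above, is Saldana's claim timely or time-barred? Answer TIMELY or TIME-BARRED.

Under the discovery rule, the claim accrued on 12 May 2002, when Saldana discovered the injury — not on the 4 June 2001 date of the underlying act.
30 months from 12 May 2002 is 12 November 2004.
The defendant's absence from the jurisdiction from 15 June 2003 to 13 February 2004 tolled the period for 243 days, extending the deadline to 13 July 2005.
Nothing else in the chronology tolls or restarts the period.
Filing on 29 September 2005 missed the 13 July 2005 deadline — the action is time-barred.

TIME-BARRED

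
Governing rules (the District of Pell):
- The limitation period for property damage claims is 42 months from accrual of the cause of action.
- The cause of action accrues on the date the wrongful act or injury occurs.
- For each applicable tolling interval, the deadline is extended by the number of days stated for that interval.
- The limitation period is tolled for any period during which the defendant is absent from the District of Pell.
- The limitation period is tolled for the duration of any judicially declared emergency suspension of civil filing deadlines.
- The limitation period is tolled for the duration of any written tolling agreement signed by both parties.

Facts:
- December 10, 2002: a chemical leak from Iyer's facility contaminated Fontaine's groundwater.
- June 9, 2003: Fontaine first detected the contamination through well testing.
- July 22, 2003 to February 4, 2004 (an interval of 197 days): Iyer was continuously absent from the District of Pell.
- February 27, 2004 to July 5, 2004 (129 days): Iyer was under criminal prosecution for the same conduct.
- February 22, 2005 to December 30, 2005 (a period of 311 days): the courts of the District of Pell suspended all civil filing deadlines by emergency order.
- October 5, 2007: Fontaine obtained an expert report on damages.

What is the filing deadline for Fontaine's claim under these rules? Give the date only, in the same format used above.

Accrual is governed by the date of the act, so the period began to run on December 10, 2002; the later discovery on June 9, 2003 is irrelevant under the stated rule.
Adding the 42 months base period to December 10, 2002 gives a deadline of June 10, 2006, before any tolling.
The period was tolled for 197 days by the defendant's absence from the jurisdiction (July 22, 2003 to February 4, 2004), pushing the deadline to December 24, 2006.
The emergency suspension of filing deadlines from February 22, 2005 to December 30, 2005 tolled the period for 311 days, extending the deadline to October 31, 2007.
The pending criminal prosecution from February 27, 2004 to July 5, 2004 does not toll the period, because no stated rule makes a criminal prosecution a tolling event.
None of the other events listed affects the running of the period under the stated rules.

October 31, 2007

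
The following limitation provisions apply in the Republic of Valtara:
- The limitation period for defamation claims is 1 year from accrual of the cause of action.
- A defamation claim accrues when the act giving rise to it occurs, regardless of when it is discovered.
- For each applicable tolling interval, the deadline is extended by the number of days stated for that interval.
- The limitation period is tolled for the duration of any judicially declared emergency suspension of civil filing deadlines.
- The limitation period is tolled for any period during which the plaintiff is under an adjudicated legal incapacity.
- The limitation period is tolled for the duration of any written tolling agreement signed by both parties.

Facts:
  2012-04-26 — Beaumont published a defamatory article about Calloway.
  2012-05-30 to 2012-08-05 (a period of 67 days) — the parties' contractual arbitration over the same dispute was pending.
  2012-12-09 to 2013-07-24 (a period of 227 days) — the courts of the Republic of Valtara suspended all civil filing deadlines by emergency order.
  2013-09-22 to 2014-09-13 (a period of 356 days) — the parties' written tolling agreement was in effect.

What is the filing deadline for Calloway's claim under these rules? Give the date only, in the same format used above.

2014-11-30

The cause of action accrued on 2012-04-26, the date of the act.
The untolled deadline — 1 year after 2012-04-26 — is 2013-04-26.
The period was tolled for 227 days by the emergency suspension of filing deadlines (2012-12-09 to 2013-07-24), pushing the deadline to 2013-12-09.
Because the written tolling agreement ran from 2013-09-22 to 2014-09-13, the deadline is extended by 356 days to 2014-11-30.
No stated provision tolls the period for a pending arbitration, so the interval from 2012-05-30 to 2012-08-05 has no effect on the deadline.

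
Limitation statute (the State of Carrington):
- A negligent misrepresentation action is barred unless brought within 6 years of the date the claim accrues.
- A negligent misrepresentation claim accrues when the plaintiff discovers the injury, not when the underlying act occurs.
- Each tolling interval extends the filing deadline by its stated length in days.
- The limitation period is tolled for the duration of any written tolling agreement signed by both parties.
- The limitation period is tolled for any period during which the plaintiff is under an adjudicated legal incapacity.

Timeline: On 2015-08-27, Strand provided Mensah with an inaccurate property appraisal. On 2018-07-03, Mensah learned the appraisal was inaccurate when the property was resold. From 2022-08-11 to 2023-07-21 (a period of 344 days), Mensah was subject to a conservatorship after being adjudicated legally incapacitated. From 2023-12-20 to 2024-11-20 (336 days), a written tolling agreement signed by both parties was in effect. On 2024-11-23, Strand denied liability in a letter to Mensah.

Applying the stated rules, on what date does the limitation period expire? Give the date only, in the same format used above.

The claim did not accrue until Mensah discovered the injury on 2018-07-03; the 2015-08-27 act date does not start the clock under the stated rule.
6 years from 2018-07-03 is 2024-07-03.
Because the plaintiff's legal incapacity ran from 2022-08-11 to 2023-07-21, the deadline is extended by 344 days to 2025-06-12.
The written tolling agreement from 2023-12-20 to 2024-11-20 tolled the period for 336 days, extending the deadline to 2026-05-14.
Nothing else in the chronology tolls or restarts the period.

2026-05-14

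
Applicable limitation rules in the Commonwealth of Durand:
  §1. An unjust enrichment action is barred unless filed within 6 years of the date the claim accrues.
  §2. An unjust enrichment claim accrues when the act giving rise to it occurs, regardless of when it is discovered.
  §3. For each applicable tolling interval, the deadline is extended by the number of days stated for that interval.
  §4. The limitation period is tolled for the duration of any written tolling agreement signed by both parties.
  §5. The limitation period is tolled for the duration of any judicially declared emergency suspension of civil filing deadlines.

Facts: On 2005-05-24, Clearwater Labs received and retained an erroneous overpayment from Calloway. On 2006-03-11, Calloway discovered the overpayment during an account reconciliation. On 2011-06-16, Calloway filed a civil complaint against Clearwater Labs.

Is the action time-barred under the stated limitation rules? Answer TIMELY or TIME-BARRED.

TIME-BARRED

Because the rule ties accrual to occurrence, the claim accrued on 2005-05-24, not on the 2006-03-11 discovery date.
6 years from 2005-05-24 is 2011-05-24.
Filing on 2011-06-16 missed the 2011-05-24 deadline — the action is time-barred.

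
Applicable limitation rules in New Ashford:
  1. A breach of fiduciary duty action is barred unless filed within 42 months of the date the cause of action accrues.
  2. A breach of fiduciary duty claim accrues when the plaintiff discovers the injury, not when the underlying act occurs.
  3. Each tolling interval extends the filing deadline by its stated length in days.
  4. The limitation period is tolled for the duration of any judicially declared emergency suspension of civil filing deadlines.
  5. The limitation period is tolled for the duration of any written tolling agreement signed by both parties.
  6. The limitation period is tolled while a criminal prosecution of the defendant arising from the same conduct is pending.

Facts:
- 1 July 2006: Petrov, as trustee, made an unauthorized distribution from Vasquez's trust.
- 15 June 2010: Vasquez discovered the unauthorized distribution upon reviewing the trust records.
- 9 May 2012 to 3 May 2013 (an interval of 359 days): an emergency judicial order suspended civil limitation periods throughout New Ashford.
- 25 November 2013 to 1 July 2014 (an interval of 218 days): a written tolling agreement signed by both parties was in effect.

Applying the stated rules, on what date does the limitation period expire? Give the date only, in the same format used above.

15 July 2015

Accrual is tied to discovery, so the period began on 15 June 2010 rather than on 1 July 2006 when the act occurred.
Adding the 42 months base period to 15 June 2010 gives a deadline of 15 December 2013, before any tolling.
The period was tolled for 359 days by the emergency suspension of filing deadlines (9 May 2012 to 3 May 2013), pushing the deadline to 9 December 2014.
The written tolling agreement from 25 November 2013 to 1 July 2014 tolled the period for 218 days, extending the deadline to 15 July 2015.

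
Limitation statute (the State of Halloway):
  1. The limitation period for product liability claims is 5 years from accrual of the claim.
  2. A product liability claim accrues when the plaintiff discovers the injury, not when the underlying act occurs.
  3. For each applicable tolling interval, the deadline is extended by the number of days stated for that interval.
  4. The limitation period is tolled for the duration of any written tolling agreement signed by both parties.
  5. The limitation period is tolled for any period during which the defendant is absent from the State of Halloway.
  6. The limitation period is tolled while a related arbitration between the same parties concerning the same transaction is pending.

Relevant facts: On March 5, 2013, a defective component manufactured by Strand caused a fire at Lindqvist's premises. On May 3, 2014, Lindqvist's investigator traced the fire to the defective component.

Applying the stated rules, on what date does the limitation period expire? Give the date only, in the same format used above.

May 3, 2019

Accrual is tied to discovery, so the period began on May 3, 2014 rather than on March 5, 2013 when the act occurred.
The untolled deadline — 5 years after May 3, 2014 — is May 3, 2019.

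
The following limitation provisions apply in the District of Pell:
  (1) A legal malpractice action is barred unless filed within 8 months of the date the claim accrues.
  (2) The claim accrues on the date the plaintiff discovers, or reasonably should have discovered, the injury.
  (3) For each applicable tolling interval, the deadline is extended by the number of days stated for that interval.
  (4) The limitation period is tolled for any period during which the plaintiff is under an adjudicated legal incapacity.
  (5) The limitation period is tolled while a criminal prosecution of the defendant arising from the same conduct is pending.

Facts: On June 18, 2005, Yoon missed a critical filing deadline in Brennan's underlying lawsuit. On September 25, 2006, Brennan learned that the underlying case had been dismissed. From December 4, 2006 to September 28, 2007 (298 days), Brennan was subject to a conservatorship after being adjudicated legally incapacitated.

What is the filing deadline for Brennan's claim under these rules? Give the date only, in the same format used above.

March 18, 2008

Accrual is tied to discovery, so the period began on September 25, 2006 rather than on June 18, 2005 when the act occurred.
Adding the 8 months base period to September 25, 2006 gives a deadline of May 25, 2007, before any tolling.
Because the plaintiff's legal incapacity ran from December 4, 2006 to September 28, 2007, the deadline is extended by 298 days to March 18, 2008.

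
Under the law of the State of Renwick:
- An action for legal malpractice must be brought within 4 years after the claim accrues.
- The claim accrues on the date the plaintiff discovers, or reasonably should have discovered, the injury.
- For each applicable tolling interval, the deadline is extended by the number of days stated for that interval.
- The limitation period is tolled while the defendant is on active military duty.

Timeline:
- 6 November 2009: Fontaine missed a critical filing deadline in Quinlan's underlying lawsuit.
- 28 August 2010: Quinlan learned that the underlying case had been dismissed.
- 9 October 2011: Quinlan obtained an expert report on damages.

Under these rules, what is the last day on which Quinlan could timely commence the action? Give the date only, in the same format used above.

Under the discovery rule, the claim accrued on 28 August 2010, when Quinlan discovered the injury — not on the 6 November 2009 date of the underlying act.
4 years from 28 August 2010 is 28 August 2014.
Nothing else in the chronology tolls or restarts the period.

28 August 2014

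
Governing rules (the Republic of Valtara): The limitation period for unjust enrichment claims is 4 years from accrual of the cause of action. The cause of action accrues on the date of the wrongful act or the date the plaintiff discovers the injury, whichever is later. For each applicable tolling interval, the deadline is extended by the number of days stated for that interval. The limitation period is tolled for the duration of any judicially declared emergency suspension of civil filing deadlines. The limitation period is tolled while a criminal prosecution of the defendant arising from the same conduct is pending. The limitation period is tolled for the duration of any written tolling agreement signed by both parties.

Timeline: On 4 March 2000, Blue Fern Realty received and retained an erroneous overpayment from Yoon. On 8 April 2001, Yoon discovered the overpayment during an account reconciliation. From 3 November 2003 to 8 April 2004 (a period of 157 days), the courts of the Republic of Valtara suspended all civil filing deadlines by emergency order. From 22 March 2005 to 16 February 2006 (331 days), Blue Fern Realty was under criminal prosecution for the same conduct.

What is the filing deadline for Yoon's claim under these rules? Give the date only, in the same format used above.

9 August 2006

Because discovery on 8 April 2001 post-dates the 4 March 2000 act, accrual under the later-of rule falls on 8 April 2001.
4 years from 8 April 2001 is 8 April 2005.
Because the emergency suspension of filing deadlines ran from 3 November 2003 to 8 April 2004, the deadline is extended by 157 days to 12 September 2005.
Because the pending criminal prosecution ran from 22 March 2005 to 16 February 2006, the deadline is extended by 331 days to 9 August 2006.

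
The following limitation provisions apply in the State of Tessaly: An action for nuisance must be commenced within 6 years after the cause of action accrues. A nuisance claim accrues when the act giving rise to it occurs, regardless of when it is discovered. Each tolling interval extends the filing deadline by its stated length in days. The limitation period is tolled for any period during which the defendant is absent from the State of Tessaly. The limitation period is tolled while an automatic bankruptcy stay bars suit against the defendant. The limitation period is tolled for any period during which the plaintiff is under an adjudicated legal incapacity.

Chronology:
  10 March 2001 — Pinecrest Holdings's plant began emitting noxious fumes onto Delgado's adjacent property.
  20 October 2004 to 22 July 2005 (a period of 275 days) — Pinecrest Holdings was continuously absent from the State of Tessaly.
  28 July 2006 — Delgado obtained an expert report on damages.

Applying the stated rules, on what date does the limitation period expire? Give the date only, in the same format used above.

10 December 2007

The cause of action accrued on 10 March 2001, the date of the act.
Adding the 6 years base period to 10 March 2001 gives a deadline of 10 March 2007, before any tolling.
The period was tolled for 275 days by the defendant's absence from the jurisdiction (20 October 2004 to 22 July 2005), pushing the deadline to 10 December 2007.
The other events in the timeline have no effect on the limitation period under the stated rules.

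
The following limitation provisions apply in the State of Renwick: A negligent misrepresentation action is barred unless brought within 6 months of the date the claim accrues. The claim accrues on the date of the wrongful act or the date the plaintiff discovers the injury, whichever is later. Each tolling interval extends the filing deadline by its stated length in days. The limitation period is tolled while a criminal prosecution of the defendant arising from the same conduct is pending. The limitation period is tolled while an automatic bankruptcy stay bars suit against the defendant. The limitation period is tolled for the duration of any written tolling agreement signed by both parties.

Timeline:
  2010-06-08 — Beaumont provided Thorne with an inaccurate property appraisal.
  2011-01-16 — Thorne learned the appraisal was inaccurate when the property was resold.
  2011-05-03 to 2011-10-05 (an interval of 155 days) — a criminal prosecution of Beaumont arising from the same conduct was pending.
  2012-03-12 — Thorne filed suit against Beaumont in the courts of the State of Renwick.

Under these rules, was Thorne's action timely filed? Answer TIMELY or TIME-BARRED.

TIME-BARRED

Because discovery on 2011-01-16 post-dates the 2010-06-08 act, accrual under the later-of rule falls on 2011-01-16.
The untolled deadline — 6 months after 2011-01-16 — is 2011-07-16.
The period was tolled for 155 days by the pending criminal prosecution (2011-05-03 to 2011-10-05), pushing the deadline to 2011-12-18.
Filing on 2012-03-12 missed the 2011-12-18 deadline — the action is time-barred.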